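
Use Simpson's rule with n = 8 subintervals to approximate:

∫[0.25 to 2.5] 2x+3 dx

f(x) = 2x+3
a = 0.25, b = 2.5, n = 8
h = (b - a)/n = 0.281250

Simpson's rule: (h/3)[f(x₀) + 4f(x₁) + 2f(x₂) + ... + f(xₙ)]

x_0 = 0.2500, f(x_0) = 3.500000, coefficient = 1
x_1 = 0.5312, f(x_1) = 4.062500, coefficient = 4
x_2 = 0.8125, f(x_2) = 4.625000, coefficient = 2
x_3 = 1.0938, f(x_3) = 5.187500, coefficient = 4
x_4 = 1.3750, f(x_4) = 5.750000, coefficient = 2
x_5 = 1.6562, f(x_5) = 6.312500, coefficient = 4
x_6 = 1.9375, f(x_6) = 6.875000, coefficient = 2
x_7 = 2.2188, f(x_7) = 7.437500, coefficient = 4
x_8 = 2.5000, f(x_8) = 8.000000, coefficient = 1

I ≈ (0.281250/3) × 138.000000 = 12.937500
Exact value: 12.937500
Error: 0.000000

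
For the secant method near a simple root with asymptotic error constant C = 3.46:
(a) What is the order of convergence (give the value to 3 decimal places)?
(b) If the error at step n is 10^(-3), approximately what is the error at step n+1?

(a) Secant method has superlinear convergence with order φ = (1+√5)/2 ≈ 1.618.
    This means |e_{n+1}| ≈ C|e_n|^1.618.

(b) With |e_n| = 10^(-3) and C = 3.46:
    |e_{n+1}| ≈ 3.46 × (10^(-3))^1.618 = 3.46 × 10^(-4.85)

(a) ≈ 1.618 (golden ratio); (b) |e_{n+1}| ≈ 4.841e-05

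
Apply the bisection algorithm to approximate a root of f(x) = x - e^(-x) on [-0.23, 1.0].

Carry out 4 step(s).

f(x) = x - e^(-x)
Initial interval: [-0.23, 1.0]

Iteration 1:
  c_1 = (-0.230000 + 1.000000)/2 = 0.385000
  f(c_1) = f(0.385000) = -0.295451
  f(a) × f(c) ≥ 0, new interval: [0.385000, 1.000000]
Iteration 2:
  c_2 = (0.385000 + 1.000000)/2 = 0.692500
  f(c_2) = f(0.692500) = 0.192176
  f(a) × f(c) < 0, new interval: [0.385000, 0.692500]
Iteration 3:
  c_3 = (0.385000 + 0.692500)/2 = 0.538750
  f(c_3) = f(0.538750) = -0.044727
  f(a) × f(c) ≥ 0, new interval: [0.538750, 0.692500]
Iteration 4:
  c_4 = (0.538750 + 0.692500)/2 = 0.615625
  f(c_4) = f(0.615625) = 0.075322
  f(a) × f(c) < 0, new interval: [0.538750, 0.615625]

After 4 iteration(s), the approximation is c_4 = 0.615625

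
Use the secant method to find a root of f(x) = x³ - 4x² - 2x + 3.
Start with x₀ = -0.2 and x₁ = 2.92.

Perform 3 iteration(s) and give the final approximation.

f(x) = x³ - 4x² - 2x + 3
x₀ = -0.2, x₁ = 2.92

Secant formula: x_{n+1} = x_n - f(x_n)(x_n - x_{n-1})/(f(x_n) - f(x_{n-1}))

Iteration 1:
  f(-0.200000) = 3.232000
  f(2.920000) = -12.048512
  x_2 = 2.920000 - (-12.048512)×(2.920000 - (-0.200000))/(-12.048512 - 3.232000)
       = 0.459915
Iteration 2:
  f(2.920000) = -12.048512
  f(0.459915) = 1.331365
  x_3 = 0.459915 - 1.331365×(0.459915 - 2.920000)/(1.331365 - (-12.048512))
       = 0.704706
Iteration 3:
  f(0.459915) = 1.331365
  f(0.704706) = -0.045888
  x_4 = 0.704706 - (-0.045888)×(0.704706 - 0.459915)/(-0.045888 - 1.331365)
       = 0.696550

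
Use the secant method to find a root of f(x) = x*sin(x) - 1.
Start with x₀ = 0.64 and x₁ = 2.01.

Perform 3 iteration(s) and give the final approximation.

f(x) = x*sin(x) - 1
x₀ = 0.64, x₁ = 2.01

Secant formula: x_{n+1} = x_n - f(x_n)(x_n - x_{n-1})/(f(x_n) - f(x_{n-1}))

Iteration 1:
  f(0.640000) = -0.617795
  f(2.010000) = 0.819232
  x_2 = 2.010000 - 0.819232×(2.010000 - 0.640000)/(0.819232 - (-0.617795))
       = 1.228979
Iteration 2:
  f(2.010000) = 0.819232
  f(1.228979) = 0.157879
  x_3 = 1.228979 - 0.157879×(1.228979 - 2.010000)/(0.157879 - 0.819232)
       = 1.042533
Iteration 3:
  f(1.228979) = 0.157879
  f(1.042533) = -0.099582
  x_4 = 1.042533 - (-0.099582)×(1.042533 - 1.228979)/(-0.099582 - 0.157879)
       = 1.114647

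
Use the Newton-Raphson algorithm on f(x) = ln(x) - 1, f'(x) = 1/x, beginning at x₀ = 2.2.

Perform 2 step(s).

f(x) = ln(x) - 1
f'(x) = 1/x
x₀ = 2.2

Newton-Raphson formula: x_{n+1} = x_n - f(x_n)/f'(x_n)

Iteration 1:
  f(2.200000) = -0.211543
  f'(2.200000) = 0.454545
  x_1 = 2.200000 - (-0.211543)/0.454545 = 2.665394
Iteration 2:
  f(2.665394) = -0.019648
  f'(2.665394) = 0.375179
  x_2 = 2.665394 - (-0.019648)/0.375179 = 2.717764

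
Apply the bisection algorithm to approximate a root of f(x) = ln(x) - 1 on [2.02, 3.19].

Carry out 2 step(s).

f(x) = ln(x) - 1
Initial interval: [2.02, 3.19]

Iteration 1:
  c_1 = (2.020000 + 3.190000)/2 = 2.605000
  f(c_1) = f(2.605000) = -0.042567
  f(a) × f(c) ≥ 0, new interval: [2.605000, 3.190000]
Iteration 2:
  c_2 = (2.605000 + 3.190000)/2 = 2.897500
  f(c_2) = f(2.897500) = 0.063848
  f(a) × f(c) < 0, new interval: [2.605000, 2.897500]

After 2 iteration(s), the approximation is c_2 = 2.897500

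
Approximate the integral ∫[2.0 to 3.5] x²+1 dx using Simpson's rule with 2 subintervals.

f(x) = x²+1
a = 2.0, b = 3.5, n = 2
h = (b - a)/n = 0.750000

Simpson's rule: (h/3)[f(x₀) + 4f(x₁) + 2f(x₂) + ... + f(xₙ)]

x_0 = 2.0000, f(x_0) = 5.000000, coefficient = 1
x_1 = 2.7500, f(x_1) = 8.562500, coefficient = 4
x_2 = 3.5000, f(x_2) = 13.250000, coefficient = 1

I ≈ (0.750000/3) × 52.500000 = 13.125000
Exact value: 13.125000
Error: 0.000000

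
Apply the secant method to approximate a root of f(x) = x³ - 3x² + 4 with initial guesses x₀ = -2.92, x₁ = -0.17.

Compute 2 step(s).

f(x) = x³ - 3x² + 4
x₀ = -2.92, x₁ = -0.17

Secant formula: x_{n+1} = x_n - f(x_n)(x_n - x_{n-1})/(f(x_n) - f(x_{n-1}))

Iteration 1:
  f(-2.920000) = -46.476288
  f(-0.170000) = 3.908387
  x_2 = -0.170000 - 3.908387×(-0.170000 - (-2.920000))/(3.908387 - (-46.476288))
       = -0.383320
Iteration 2:
  f(-0.170000) = 3.908387
  f(-0.383320) = 3.502874
  x_3 = -0.383320 - 3.502874×(-0.383320 - (-0.170000))/(3.502874 - 3.908387)
       = -2.226008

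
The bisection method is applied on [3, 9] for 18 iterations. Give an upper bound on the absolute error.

Bisection error bound: |error| ≤ (b-a)/2^n
|error| ≤ (9 - 3)/2^18 = 6/2^18
|error| ≤ 0.0000228882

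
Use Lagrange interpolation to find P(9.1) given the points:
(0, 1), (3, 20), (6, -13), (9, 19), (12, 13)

Lagrange interpolation formula:
P(x) = Σ yᵢ × Lᵢ(x)
where Lᵢ(x) = Π_{j≠i} (x - xⱼ)/(xᵢ - xⱼ)

L_0(9.1) = (9.1 - 3)/(0 - 3) × (9.1 - 6)/(0 - 6) × (9.1 - 9)/(0 - 9) × (9.1 - 12)/(0 - 12) = -0.002821
L_1(9.1) = (9.1 - 0)/(3 - 0) × (9.1 - 6)/(3 - 6) × (9.1 - 9)/(3 - 9) × (9.1 - 12)/(3 - 12) = 0.016833
L_2(9.1) = (9.1 - 0)/(6 - 0) × (9.1 - 3)/(6 - 3) × (9.1 - 9)/(6 - 9) × (9.1 - 12)/(6 - 12) = -0.049685
L_3(9.1) = (9.1 - 0)/(9 - 0) × (9.1 - 3)/(9 - 3) × (9.1 - 6)/(9 - 6) × (9.1 - 12)/(9 - 12) = 1.026821
L_4(9.1) = (9.1 - 0)/(12 - 0) × (9.1 - 3)/(12 - 3) × (9.1 - 6)/(12 - 6) × (9.1 - 9)/(12 - 9) = 0.008852

P(9.1) = 1×L_0(9.1) + 20×L_1(9.1) + (-13)×L_2(9.1) + 19×L_3(9.1) + 13×L_4(9.1)
P(9.1) = 20.604415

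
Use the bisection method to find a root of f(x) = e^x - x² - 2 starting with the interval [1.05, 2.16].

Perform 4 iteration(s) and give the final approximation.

f(x) = e^x - x² - 2
Initial interval: [1.05, 2.16]

Iteration 1:
  c_1 = (1.050000 + 2.160000)/2 = 1.605000
  f(c_1) = f(1.605000) = 0.401835
  f(a) × f(c) < 0, new interval: [1.050000, 1.605000]
Iteration 2:
  c_2 = (1.050000 + 1.605000)/2 = 1.327500
  f(c_2) = f(1.327500) = 0.009346
  f(a) × f(c) < 0, new interval: [1.050000, 1.327500]
Iteration 3:
  c_3 = (1.050000 + 1.327500)/2 = 1.188750
  f(c_3) = f(1.188750) = -0.130152
  f(a) × f(c) ≥ 0, new interval: [1.188750, 1.327500]
Iteration 4:
  c_4 = (1.188750 + 1.327500)/2 = 1.258125
  f(c_4) = f(1.258125) = -0.064061
  f(a) × f(c) ≥ 0, new interval: [1.258125, 1.327500]

After 4 iteration(s), the approximation is c_4 = 1.258125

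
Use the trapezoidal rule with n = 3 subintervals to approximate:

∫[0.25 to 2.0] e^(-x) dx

f(x) = e^(-x)
a = 0.25, b = 2.0, n = 3
h = (b - a)/n = 0.583333

Trapezoidal rule: (h/2)[f(x₀) + 2f(x₁) + 2f(x₂) + ... + f(xₙ)]

x_0 = 0.2500, f(x_0) = 0.778801, coefficient = 1
x_1 = 0.8333, f(x_1) = 0.434598, coefficient = 2
x_2 = 1.4167, f(x_2) = 0.242521, coefficient = 2
x_3 = 2.0000, f(x_3) = 0.135335, coefficient = 1

I ≈ (0.583333/2) × 2.268375 = 0.661609
Exact value: 0.643465
Error: 0.018144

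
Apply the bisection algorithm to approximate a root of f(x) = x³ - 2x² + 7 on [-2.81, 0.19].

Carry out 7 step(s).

f(x) = x³ - 2x² + 7
Initial interval: [-2.81, 0.19]

Iteration 1:
  c_1 = (-2.810000 + 0.190000)/2 = -1.310000
  f(c_1) = f(-1.310000) = 1.319709
  f(a) × f(c) < 0, new interval: [-2.810000, -1.310000]
Iteration 2:
  c_2 = (-2.810000 + (-1.310000))/2 = -2.060000
  f(c_2) = f(-2.060000) = -10.229016
  f(a) × f(c) ≥ 0, new interval: [-2.060000, -1.310000]
Iteration 3:
  c_3 = (-2.060000 + (-1.310000))/2 = -1.685000
  f(c_3) = f(-1.685000) = -3.462544
  f(a) × f(c) ≥ 0, new interval: [-1.685000, -1.310000]
Iteration 4:
  c_4 = (-1.685000 + (-1.310000))/2 = -1.497500
  f(c_4) = f(-1.497500) = -0.843166
  f(a) × f(c) ≥ 0, new interval: [-1.497500, -1.310000]
Iteration 5:
  c_5 = (-1.497500 + (-1.310000))/2 = -1.403750
  f(c_5) = f(-1.403750) = 0.292863
  f(a) × f(c) < 0, new interval: [-1.497500, -1.403750]
Iteration 6:
  c_6 = (-1.497500 + (-1.403750))/2 = -1.450625
  f(c_6) = f(-1.450625) = -0.261195
  f(a) × f(c) ≥ 0, new interval: [-1.450625, -1.403750]
Iteration 7:
  c_7 = (-1.450625 + (-1.403750))/2 = -1.427188
  f(c_7) = f(-1.427188) = 0.019285
  f(a) × f(c) < 0, new interval: [-1.450625, -1.427188]

After 7 iteration(s), the approximation is c_7 = -1.427188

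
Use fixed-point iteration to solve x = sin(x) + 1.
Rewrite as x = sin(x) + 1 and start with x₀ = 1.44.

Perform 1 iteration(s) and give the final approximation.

Equation: x = sin(x) + 1
Fixed-point form: x = sin(x) + 1
x₀ = 1.44

x_1 = g(1.440000) = 1.991458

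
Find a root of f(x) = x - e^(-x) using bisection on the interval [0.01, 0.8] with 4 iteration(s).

f(x) = x - e^(-x)
Initial interval: [0.01, 0.8]

Iteration 1:
  c_1 = (0.010000 + 0.800000)/2 = 0.405000
  f(c_1) = f(0.405000) = -0.261977
  f(a) × f(c) ≥ 0, new interval: [0.405000, 0.800000]
Iteration 2:
  c_2 = (0.405000 + 0.800000)/2 = 0.602500
  f(c_2) = f(0.602500) = 0.055059
  f(a) × f(c) < 0, new interval: [0.405000, 0.602500]
Iteration 3:
  c_3 = (0.405000 + 0.602500)/2 = 0.503750
  f(c_3) = f(0.503750) = -0.100510
  f(a) × f(c) ≥ 0, new interval: [0.503750, 0.602500]
Iteration 4:
  c_4 = (0.503750 + 0.602500)/2 = 0.553125
  f(c_4) = f(0.553125) = -0.022025
  f(a) × f(c) ≥ 0, new interval: [0.553125, 0.602500]

After 4 iteration(s), the approximation is c_4 = 0.553125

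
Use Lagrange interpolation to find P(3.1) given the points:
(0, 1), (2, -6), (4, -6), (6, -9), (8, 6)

Lagrange interpolation formula:
P(x) = Σ yᵢ × Lᵢ(x)
where Lᵢ(x) = Π_{j≠i} (x - xⱼ)/(xᵢ - xⱼ)

L_0(3.1) = (3.1 - 2)/(0 - 2) × (3.1 - 4)/(0 - 4) × (3.1 - 6)/(0 - 6) × (3.1 - 8)/(0 - 8) = -0.036635
L_1(3.1) = (3.1 - 0)/(2 - 0) × (3.1 - 4)/(2 - 4) × (3.1 - 6)/(2 - 6) × (3.1 - 8)/(2 - 8) = 0.412978
L_2(3.1) = (3.1 - 0)/(4 - 0) × (3.1 - 2)/(4 - 2) × (3.1 - 6)/(4 - 6) × (3.1 - 8)/(4 - 8) = 0.757127
L_3(3.1) = (3.1 - 0)/(6 - 0) × (3.1 - 2)/(6 - 2) × (3.1 - 4)/(6 - 4) × (3.1 - 8)/(6 - 8) = -0.156647
L_4(3.1) = (3.1 - 0)/(8 - 0) × (3.1 - 2)/(8 - 2) × (3.1 - 4)/(8 - 4) × (3.1 - 6)/(8 - 6) = 0.023177

P(3.1) = 1×L_0(3.1) + (-6)×L_1(3.1) + (-6)×L_2(3.1) + (-9)×L_3(3.1) + 6×L_4(3.1)
P(3.1) = -5.508377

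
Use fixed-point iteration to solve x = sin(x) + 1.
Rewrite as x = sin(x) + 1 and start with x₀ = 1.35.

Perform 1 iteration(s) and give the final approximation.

Equation: x = sin(x) + 1
Fixed-point form: x = sin(x) + 1
x₀ = 1.35

x_1 = g(1.350000) = 1.975723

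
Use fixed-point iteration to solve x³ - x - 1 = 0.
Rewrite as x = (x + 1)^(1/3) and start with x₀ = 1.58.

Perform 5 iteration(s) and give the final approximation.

Equation: x³ - x - 1 = 0
Fixed-point form: x = (x + 1)^(1/3)
x₀ = 1.58

x_1 = g(1.580000) = 1.371534
x_2 = g(1.371534) = 1.333551
x_3 = g(1.333551) = 1.326394
x_4 = g(1.326394) = 1.325036
x_5 = g(1.325036) = 1.324778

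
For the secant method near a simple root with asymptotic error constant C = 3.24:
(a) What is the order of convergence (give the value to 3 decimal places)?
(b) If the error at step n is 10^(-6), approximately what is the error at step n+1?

(a) Secant method has superlinear convergence with order φ = (1+√5)/2 ≈ 1.618.
    This means |e_{n+1}| ≈ C|e_n|^1.618.

(b) With |e_n| = 10^(-6) and C = 3.24:
    |e_{n+1}| ≈ 3.24 × (10^(-6))^1.618 = 3.24 × 10^(-9.71)

(a) ≈ 1.618 (golden ratio); (b) |e_{n+1}| ≈ 6.344e-10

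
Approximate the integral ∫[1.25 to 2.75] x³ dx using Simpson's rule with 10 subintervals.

f(x) = x³
a = 1.25, b = 2.75, n = 10
h = (b - a)/n = 0.150000

Simpson's rule: (h/3)[f(x₀) + 4f(x₁) + 2f(x₂) + ... + f(xₙ)]

x_0 = 1.2500, f(x_0) = 1.953125, coefficient = 1
x_1 = 1.4000, f(x_1) = 2.744000, coefficient = 4
x_2 = 1.5500, f(x_2) = 3.723875, coefficient = 2
x_3 = 1.7000, f(x_3) = 4.913000, coefficient = 4
x_4 = 1.8500, f(x_4) = 6.331625, coefficient = 2
x_5 = 2.0000, f(x_5) = 8.000000, coefficient = 4
x_6 = 2.1500, f(x_6) = 9.938375, coefficient = 2
x_7 = 2.3000, f(x_7) = 12.167000, coefficient = 4
x_8 = 2.4500, f(x_8) = 14.706125, coefficient = 2
x_9 = 2.6000, f(x_9) = 17.576000, coefficient = 4
x_10 = 2.7500, f(x_10) = 20.796875, coefficient = 1

I ≈ (0.150000/3) × 273.750000 = 13.687500
Exact value: 13.687500
Error: 0.000000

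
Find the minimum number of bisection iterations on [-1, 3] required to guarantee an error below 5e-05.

We need (b-a)/2^n ≤ 5e-05
(3 - (-1))/2^n ≤ 5e-05
4/2^n ≤ 5e-05
2^n ≥ 80000
n ≥ log₂(80000) = 16.29
n ≥ 17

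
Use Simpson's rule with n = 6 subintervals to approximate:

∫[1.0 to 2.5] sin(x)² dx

f(x) = sin(x)²
a = 1.0, b = 2.5, n = 6
h = (b - a)/n = 0.250000

Simpson's rule: (h/3)[f(x₀) + 4f(x₁) + 2f(x₂) + ... + f(xₙ)]

x_0 = 1.0000, f(x_0) = 0.708073, coefficient = 1
x_1 = 1.2500, f(x_1) = 0.900572, coefficient = 4
x_2 = 1.5000, f(x_2) = 0.994996, coefficient = 2
x_3 = 1.7500, f(x_3) = 0.968228, coefficient = 4
x_4 = 2.0000, f(x_4) = 0.826822, coefficient = 2
x_5 = 2.2500, f(x_5) = 0.605398, coefficient = 4
x_6 = 2.5000, f(x_6) = 0.358169, coefficient = 1

I ≈ (0.250000/3) × 14.606671 = 1.217223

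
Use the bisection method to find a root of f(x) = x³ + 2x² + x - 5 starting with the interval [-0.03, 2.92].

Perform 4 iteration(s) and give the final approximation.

f(x) = x³ + 2x² + x - 5
Initial interval: [-0.03, 2.92]

Iteration 1:
  c_1 = (-0.030000 + 2.920000)/2 = 1.445000
  f(c_1) = f(1.445000) = 3.638246
  f(a) × f(c) < 0, new interval: [-0.030000, 1.445000]
Iteration 2:
  c_2 = (-0.030000 + 1.445000)/2 = 0.707500
  f(c_2) = f(0.707500) = -2.937244
  f(a) × f(c) ≥ 0, new interval: [0.707500, 1.445000]
Iteration 3:
  c_3 = (0.707500 + 1.445000)/2 = 1.076250
  f(c_3) = f(1.076250) = -0.360486
  f(a) × f(c) ≥ 0, new interval: [1.076250, 1.445000]
Iteration 4:
  c_4 = (1.076250 + 1.445000)/2 = 1.260625
  f(c_4) = f(1.260625) = 1.442330
  f(a) × f(c) < 0, new interval: [1.076250, 1.260625]

After 4 iteration(s), the approximation is c_4 = 1.260625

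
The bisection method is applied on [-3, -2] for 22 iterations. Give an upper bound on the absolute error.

Bisection error bound: |error| ≤ (b-a)/2^n
|error| ≤ (-2 - (-3))/2^22 = 1/2^22
|error| ≤ 0.0000002384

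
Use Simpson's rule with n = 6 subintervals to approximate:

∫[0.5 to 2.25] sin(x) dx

f(x) = sin(x)
a = 0.5, b = 2.25, n = 6
h = (b - a)/n = 0.291667

Simpson's rule: (h/3)[f(x₀) + 4f(x₁) + 2f(x₂) + ... + f(xₙ)]

x_0 = 0.5000, f(x_0) = 0.479426, coefficient = 1
x_1 = 0.7917, f(x_1) = 0.711525, coefficient = 4
x_2 = 1.0833, f(x_2) = 0.883524, coefficient = 2
x_3 = 1.3750, f(x_3) = 0.980893, coefficient = 4
x_4 = 1.6667, f(x_4) = 0.995408, coefficient = 2
x_5 = 1.9583, f(x_5) = 0.925843, coefficient = 4
x_6 = 2.2500, f(x_6) = 0.778073, coefficient = 1

I ≈ (0.291667/3) × 15.488407 = 1.505817
Exact value: 1.505756
Error: 0.000061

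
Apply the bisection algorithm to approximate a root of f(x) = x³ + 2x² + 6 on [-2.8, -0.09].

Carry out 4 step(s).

f(x) = x³ + 2x² + 6
Initial interval: [-2.8, -0.09]

Iteration 1:
  c_1 = (-2.800000 + (-0.090000))/2 = -1.445000
  f(c_1) = f(-1.445000) = 7.158854
  f(a) × f(c) < 0, new interval: [-2.800000, -1.445000]
Iteration 2:
  c_2 = (-2.800000 + (-1.445000))/2 = -2.122500
  f(c_2) = f(-2.122500) = 5.448137
  f(a) × f(c) < 0, new interval: [-2.800000, -2.122500]
Iteration 3:
  c_3 = (-2.800000 + (-2.122500))/2 = -2.461250
  f(c_3) = f(-2.461250) = 3.205862
  f(a) × f(c) < 0, new interval: [-2.800000, -2.461250]
Iteration 4:
  c_4 = (-2.800000 + (-2.461250))/2 = -2.630625
  f(c_4) = f(-2.630625) = 1.635957
  f(a) × f(c) < 0, new interval: [-2.800000, -2.630625]

After 4 iteration(s), the approximation is c_4 = -2.630625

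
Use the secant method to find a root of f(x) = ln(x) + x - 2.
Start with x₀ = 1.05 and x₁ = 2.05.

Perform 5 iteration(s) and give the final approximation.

f(x) = ln(x) + x - 2
x₀ = 1.05, x₁ = 2.05

Secant formula: x_{n+1} = x_n - f(x_n)(x_n - x_{n-1})/(f(x_n) - f(x_{n-1}))

Iteration 1:
  f(1.050000) = -0.901210
  f(2.050000) = 0.767840
  x_2 = 2.050000 - 0.767840×(2.050000 - 1.050000)/(0.767840 - (-0.901210))
       = 1.589954
Iteration 2:
  f(2.050000) = 0.767840
  f(1.589954) = 0.053659
  x_3 = 1.589954 - 0.053659×(1.589954 - 2.050000)/(0.053659 - 0.767840)
       = 1.555389
Iteration 3:
  f(1.589954) = 0.053659
  f(1.555389) = -0.002885
  x_4 = 1.555389 - (-0.002885)×(1.555389 - 1.589954)/(-0.002885 - 0.053659)
       = 1.557153
Iteration 4:
  f(1.555389) = -0.002885
  f(1.557153) = 0.000012
  x_5 = 1.557153 - 0.000012×(1.557153 - 1.555389)/(0.000012 - (-0.002885))
       = 1.557146
Iteration 5:
  f(1.557153) = 0.000012
  f(1.557146) = 0.000000
  x_6 = 1.557146 - 0.000000×(1.557146 - 1.557153)/(0.000000 - 0.000012)
       = 1.557146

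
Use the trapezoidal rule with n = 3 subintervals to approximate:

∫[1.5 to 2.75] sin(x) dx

f(x) = sin(x)
a = 1.5, b = 2.75, n = 3
h = (b - a)/n = 0.416667

Trapezoidal rule: (h/2)[f(x₀) + 2f(x₁) + 2f(x₂) + ... + f(xₙ)]

x_0 = 1.5000, f(x_0) = 0.997495, coefficient = 1
x_1 = 1.9167, f(x_1) = 0.940781, coefficient = 2
x_2 = 2.3333, f(x_2) = 0.723086, coefficient = 2
x_3 = 2.7500, f(x_3) = 0.381661, coefficient = 1

I ≈ (0.416667/2) × 4.706889 = 0.980602
Exact value: 0.995040
Error: 0.014438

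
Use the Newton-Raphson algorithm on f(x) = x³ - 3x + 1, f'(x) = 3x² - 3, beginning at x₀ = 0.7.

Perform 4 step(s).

f(x) = x³ - 3x + 1
f'(x) = 3x² - 3
x₀ = 0.7

Newton-Raphson formula: x_{n+1} = x_n - f(x_n)/f'(x_n)

Iteration 1:
  f(0.700000) = -0.757000
  f'(0.700000) = -1.530000
  x_1 = 0.700000 - (-0.757000)/(-1.530000) = 0.205229
Iteration 2:
  f(0.205229) = 0.392958
  f'(0.205229) = -2.873643
  x_2 = 0.205229 - 0.392958/(-2.873643) = 0.341974
Iteration 3:
  f(0.341974) = 0.014070
  f'(0.341974) = -2.649161
  x_3 = 0.341974 - 0.014070/(-2.649161) = 0.347285
Iteration 4:
  f(0.347285) = 0.000029
  f'(0.347285) = -2.638179
  x_4 = 0.347285 - 0.000029/(-2.638179) = 0.347296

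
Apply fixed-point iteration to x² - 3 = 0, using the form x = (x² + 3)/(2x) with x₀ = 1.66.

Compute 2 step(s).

Equation: x² - 3 = 0
Fixed-point form: x = (x² + 3)/(2x)
x₀ = 1.66

x_1 = g(1.660000) = 1.733614
x_2 = g(1.733614) = 1.732052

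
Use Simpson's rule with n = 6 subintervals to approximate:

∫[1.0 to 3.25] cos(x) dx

f(x) = cos(x)
a = 1.0, b = 3.25, n = 6
h = (b - a)/n = 0.375000

Simpson's rule: (h/3)[f(x₀) + 4f(x₁) + 2f(x₂) + ... + f(xₙ)]

x_0 = 1.0000, f(x_0) = 0.540302, coefficient = 1
x_1 = 1.3750, f(x_1) = 0.194548, coefficient = 4
x_2 = 1.7500, f(x_2) = -0.178246, coefficient = 2
x_3 = 2.1250, f(x_3) = -0.526266, coefficient = 4
x_4 = 2.5000, f(x_4) = -0.801144, coefficient = 2
x_5 = 2.8750, f(x_5) = -0.964674, coefficient = 4
x_6 = 3.2500, f(x_6) = -0.994130, coefficient = 1

I ≈ (0.375000/3) × -7.598178 = -0.949772
Exact value: -0.949666
Error: 0.000106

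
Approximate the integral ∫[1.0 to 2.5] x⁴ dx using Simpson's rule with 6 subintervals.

f(x) = x⁴
a = 1.0, b = 2.5, n = 6
h = (b - a)/n = 0.250000

Simpson's rule: (h/3)[f(x₀) + 4f(x₁) + 2f(x₂) + ... + f(xₙ)]

x_0 = 1.0000, f(x_0) = 1.000000, coefficient = 1
x_1 = 1.2500, f(x_1) = 2.441406, coefficient = 4
x_2 = 1.5000, f(x_2) = 5.062500, coefficient = 2
x_3 = 1.7500, f(x_3) = 9.378906, coefficient = 4
x_4 = 2.0000, f(x_4) = 16.000000, coefficient = 2
x_5 = 2.2500, f(x_5) = 25.628906, coefficient = 4
x_6 = 2.5000, f(x_6) = 39.062500, coefficient = 1

I ≈ (0.250000/3) × 231.984375 = 19.332031
Exact value: 19.331250
Error: 0.000781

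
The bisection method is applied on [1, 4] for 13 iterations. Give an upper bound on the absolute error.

Bisection error bound: |error| ≤ (b-a)/2^n
|error| ≤ (4 - 1)/2^13 = 3/2^13
|error| ≤ 0.0003662109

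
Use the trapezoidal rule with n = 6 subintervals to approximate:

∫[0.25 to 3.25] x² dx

f(x) = x²
a = 0.25, b = 3.25, n = 6
h = (b - a)/n = 0.500000

Trapezoidal rule: (h/2)[f(x₀) + 2f(x₁) + 2f(x₂) + ... + f(xₙ)]

x_0 = 0.2500, f(x_0) = 0.062500, coefficient = 1
x_1 = 0.7500, f(x_1) = 0.562500, coefficient = 2
x_2 = 1.2500, f(x_2) = 1.562500, coefficient = 2
x_3 = 1.7500, f(x_3) = 3.062500, coefficient = 2
x_4 = 2.2500, f(x_4) = 5.062500, coefficient = 2
x_5 = 2.7500, f(x_5) = 7.562500, coefficient = 2
x_6 = 3.2500, f(x_6) = 10.562500, coefficient = 1

I ≈ (0.500000/2) × 46.250000 = 11.562500
Exact value: 11.437500
Error: 0.125000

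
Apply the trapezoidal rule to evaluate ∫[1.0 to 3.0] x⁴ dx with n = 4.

f(x) = x⁴
a = 1.0, b = 3.0, n = 4
h = (b - a)/n = 0.500000

Trapezoidal rule: (h/2)[f(x₀) + 2f(x₁) + 2f(x₂) + ... + f(xₙ)]

x_0 = 1.0000, f(x_0) = 1.000000, coefficient = 1
x_1 = 1.5000, f(x_1) = 5.062500, coefficient = 2
x_2 = 2.0000, f(x_2) = 16.000000, coefficient = 2
x_3 = 2.5000, f(x_3) = 39.062500, coefficient = 2
x_4 = 3.0000, f(x_4) = 81.000000, coefficient = 1

I ≈ (0.500000/2) × 202.250000 = 50.562500
Exact value: 48.400000
Error: 2.162500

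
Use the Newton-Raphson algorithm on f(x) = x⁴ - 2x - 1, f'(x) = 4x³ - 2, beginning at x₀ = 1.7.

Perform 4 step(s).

f(x) = x⁴ - 2x - 1
f'(x) = 4x³ - 2
x₀ = 1.7

Newton-Raphson formula: x_{n+1} = x_n - f(x_n)/f'(x_n)

Iteration 1:
  f(1.700000) = 3.952100
  f'(1.700000) = 17.652000
  x_1 = 1.700000 - 3.952100/17.652000 = 1.476110
Iteration 2:
  f(1.476110) = 0.795392
  f'(1.476110) = 10.865198
  x_2 = 1.476110 - 0.795392/10.865198 = 1.402905
Iteration 3:
  f(1.402905) = 0.067773
  f'(1.402905) = 9.044464
  x_3 = 1.402905 - 0.067773/9.044464 = 1.395412
Iteration 4:
  f(1.395412) = 0.000661
  f'(1.395412) = 8.868432
  x_4 = 1.395412 - 0.000661/8.868432 = 1.395337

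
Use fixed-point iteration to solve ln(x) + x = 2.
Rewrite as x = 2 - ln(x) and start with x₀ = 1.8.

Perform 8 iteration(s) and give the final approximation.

Equation: ln(x) + x = 2
Fixed-point form: x = 2 - ln(x)
x₀ = 1.8

x_1 = g(1.800000) = 1.412213
x_2 = g(1.412213) = 1.654842
x_3 = g(1.654842) = 1.496295
x_4 = g(1.496295) = 1.597008
x_5 = g(1.597008) = 1.531868
x_6 = g(1.531868) = 1.573512
x_7 = g(1.573512) = 1.546690
x_8 = g(1.546690) = 1.563883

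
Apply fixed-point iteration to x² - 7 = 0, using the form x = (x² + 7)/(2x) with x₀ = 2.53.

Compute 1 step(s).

Equation: x² - 7 = 0
Fixed-point form: x = (x² + 7)/(2x)
x₀ = 2.53

x_1 = g(2.530000) = 2.648399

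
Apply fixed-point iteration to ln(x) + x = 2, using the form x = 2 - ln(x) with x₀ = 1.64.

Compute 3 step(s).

Equation: ln(x) + x = 2
Fixed-point form: x = 2 - ln(x)
x₀ = 1.64

x_1 = g(1.640000) = 1.505304
x_2 = g(1.505304) = 1.591005
x_3 = g(1.591005) = 1.535634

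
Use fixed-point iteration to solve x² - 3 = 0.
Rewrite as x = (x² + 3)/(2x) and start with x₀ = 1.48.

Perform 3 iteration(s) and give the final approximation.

Equation: x² - 3 = 0
Fixed-point form: x = (x² + 3)/(2x)
x₀ = 1.48

x_1 = g(1.480000) = 1.753514
x_2 = g(1.753514) = 1.732182
x_3 = g(1.732182) = 1.732051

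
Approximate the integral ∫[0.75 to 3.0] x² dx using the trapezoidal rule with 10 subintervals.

f(x) = x²
a = 0.75, b = 3.0, n = 10
h = (b - a)/n = 0.225000

Trapezoidal rule: (h/2)[f(x₀) + 2f(x₁) + 2f(x₂) + ... + f(xₙ)]

x_0 = 0.7500, f(x_0) = 0.562500, coefficient = 1
x_1 = 0.9750, f(x_1) = 0.950625, coefficient = 2
x_2 = 1.2000, f(x_2) = 1.440000, coefficient = 2
x_3 = 1.4250, f(x_3) = 2.030625, coefficient = 2
x_4 = 1.6500, f(x_4) = 2.722500, coefficient = 2
x_5 = 1.8750, f(x_5) = 3.515625, coefficient = 2
x_6 = 2.1000, f(x_6) = 4.410000, coefficient = 2
x_7 = 2.3250, f(x_7) = 5.405625, coefficient = 2
x_8 = 2.5500, f(x_8) = 6.502500, coefficient = 2
x_9 = 2.7750, f(x_9) = 7.700625, coefficient = 2
x_10 = 3.0000, f(x_10) = 9.000000, coefficient = 1

I ≈ (0.225000/2) × 78.918750 = 8.878359
Exact value: 8.859375
Error: 0.018984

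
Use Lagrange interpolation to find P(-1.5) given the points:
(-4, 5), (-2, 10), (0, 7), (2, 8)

Lagrange interpolation formula:
P(x) = Σ yᵢ × Lᵢ(x)
where Lᵢ(x) = Π_{j≠i} (x - xⱼ)/(xᵢ - xⱼ)

L_0(-1.5) = (-1.5 - (-2))/(-4 - (-2)) × (-1.5 - 0)/(-4 - 0) × (-1.5 - 2)/(-4 - 2) = -0.054688
L_1(-1.5) = (-1.5 - (-4))/(-2 - (-4)) × (-1.5 - 0)/(-2 - 0) × (-1.5 - 2)/(-2 - 2) = 0.820312
L_2(-1.5) = (-1.5 - (-4))/(0 - (-4)) × (-1.5 - (-2))/(0 - (-2)) × (-1.5 - 2)/(0 - 2) = 0.273438
L_3(-1.5) = (-1.5 - (-4))/(2 - (-4)) × (-1.5 - (-2))/(2 - (-2)) × (-1.5 - 0)/(2 - 0) = -0.039062

P(-1.5) = 5×L_0(-1.5) + 10×L_1(-1.5) + 7×L_2(-1.5) + 8×L_3(-1.5)
P(-1.5) = 9.531250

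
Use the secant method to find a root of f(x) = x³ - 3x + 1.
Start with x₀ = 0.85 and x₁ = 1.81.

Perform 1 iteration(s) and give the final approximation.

f(x) = x³ - 3x + 1
x₀ = 0.85, x₁ = 1.81

Secant formula: x_{n+1} = x_n - f(x_n)(x_n - x_{n-1})/(f(x_n) - f(x_{n-1}))

Iteration 1:
  f(0.850000) = -0.935875
  f(1.810000) = 1.499741
  x_2 = 1.810000 - 1.499741×(1.810000 - 0.850000)/(1.499741 - (-0.935875))
       = 1.218876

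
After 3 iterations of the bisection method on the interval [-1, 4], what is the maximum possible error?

Bisection error bound: |error| ≤ (b-a)/2^n
|error| ≤ (4 - (-1))/2^3 = 5/2^3
|error| ≤ 0.6250000000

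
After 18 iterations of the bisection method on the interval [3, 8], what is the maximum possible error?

Bisection error bound: |error| ≤ (b-a)/2^n
|error| ≤ (8 - 3)/2^18 = 5/2^18
|error| ≤ 0.0000190735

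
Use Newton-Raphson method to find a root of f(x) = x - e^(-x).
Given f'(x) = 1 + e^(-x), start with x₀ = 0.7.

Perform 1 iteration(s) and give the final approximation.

f(x) = x - e^(-x)
f'(x) = 1 + e^(-x)
x₀ = 0.7

Newton-Raphson formula: x_{n+1} = x_n - f(x_n)/f'(x_n)

Iteration 1:
  f(0.700000) = 0.203415
  f'(0.700000) = 1.496585
  x_1 = 0.700000 - 0.203415/1.496585 = 0.564081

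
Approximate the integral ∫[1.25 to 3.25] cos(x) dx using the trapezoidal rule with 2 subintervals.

f(x) = cos(x)
a = 1.25, b = 3.25, n = 2
h = (b - a)/n = 1.000000

Trapezoidal rule: (h/2)[f(x₀) + 2f(x₁) + 2f(x₂) + ... + f(xₙ)]

x_0 = 1.2500, f(x_0) = 0.315322, coefficient = 1
x_1 = 2.2500, f(x_1) = -0.628174, coefficient = 2
x_2 = 3.2500, f(x_2) = -0.994130, coefficient = 1

I ≈ (1.000000/2) × -1.935155 = -0.967577
Exact value: -1.057180
Error: 0.089602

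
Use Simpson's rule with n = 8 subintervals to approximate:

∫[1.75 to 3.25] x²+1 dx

f(x) = x²+1
a = 1.75, b = 3.25, n = 8
h = (b - a)/n = 0.187500

Simpson's rule: (h/3)[f(x₀) + 4f(x₁) + 2f(x₂) + ... + f(xₙ)]

x_0 = 1.7500, f(x_0) = 4.062500, coefficient = 1
x_1 = 1.9375, f(x_1) = 4.753906, coefficient = 4
x_2 = 2.1250, f(x_2) = 5.515625, coefficient = 2
x_3 = 2.3125, f(x_3) = 6.347656, coefficient = 4
x_4 = 2.5000, f(x_4) = 7.250000, coefficient = 2
x_5 = 2.6875, f(x_5) = 8.222656, coefficient = 4
x_6 = 2.8750, f(x_6) = 9.265625, coefficient = 2
x_7 = 3.0625, f(x_7) = 10.378906, coefficient = 4
x_8 = 3.2500, f(x_8) = 11.562500, coefficient = 1

I ≈ (0.187500/3) × 178.500000 = 11.156250
Exact value: 11.156250
Error: 0.000000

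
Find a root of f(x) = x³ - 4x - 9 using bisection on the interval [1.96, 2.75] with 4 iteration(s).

f(x) = x³ - 4x - 9
Initial interval: [1.96, 2.75]

Iteration 1:
  c_1 = (1.960000 + 2.750000)/2 = 2.355000
  f(c_1) = f(2.355000) = -5.359111
  f(a) × f(c) ≥ 0, new interval: [2.355000, 2.750000]
Iteration 2:
  c_2 = (2.355000 + 2.750000)/2 = 2.552500
  f(c_2) = f(2.552500) = -2.579808
  f(a) × f(c) ≥ 0, new interval: [2.552500, 2.750000]
Iteration 3:
  c_3 = (2.552500 + 2.750000)/2 = 2.651250
  f(c_3) = f(2.651250) = -0.969028
  f(a) × f(c) ≥ 0, new interval: [2.651250, 2.750000]
Iteration 4:
  c_4 = (2.651250 + 2.750000)/2 = 2.700625
  f(c_4) = f(2.700625) = -0.105828
  f(a) × f(c) ≥ 0, new interval: [2.700625, 2.750000]

After 4 iteration(s), the approximation is c_4 = 2.700625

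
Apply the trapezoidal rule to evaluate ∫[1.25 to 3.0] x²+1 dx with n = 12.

f(x) = x²+1
a = 1.25, b = 3.0, n = 12
h = (b - a)/n = 0.145833

Trapezoidal rule: (h/2)[f(x₀) + 2f(x₁) + 2f(x₂) + ... + f(xₙ)]

x_0 = 1.2500, f(x_0) = 2.562500, coefficient = 1
x_1 = 1.3958, f(x_1) = 2.948351, coefficient = 2
x_2 = 1.5417, f(x_2) = 3.376736, coefficient = 2
x_3 = 1.6875, f(x_3) = 3.847656, coefficient = 2
x_4 = 1.8333, f(x_4) = 4.361111, coefficient = 2
x_5 = 1.9792, f(x_5) = 4.917101, coefficient = 2
x_6 = 2.1250, f(x_6) = 5.515625, coefficient = 2
x_7 = 2.2708, f(x_7) = 6.156684, coefficient = 2
x_8 = 2.4167, f(x_8) = 6.840278, coefficient = 2
x_9 = 2.5625, f(x_9) = 7.566406, coefficient = 2
x_10 = 2.7083, f(x_10) = 8.335069, coefficient = 2
x_11 = 2.8542, f(x_11) = 9.146267, coefficient = 2
x_12 = 3.0000, f(x_12) = 10.000000, coefficient = 1

I ≈ (0.145833/2) × 138.585069 = 10.105161
Exact value: 10.098958
Error: 0.006203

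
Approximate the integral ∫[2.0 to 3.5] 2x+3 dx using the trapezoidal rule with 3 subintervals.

f(x) = 2x+3
a = 2.0, b = 3.5, n = 3
h = (b - a)/n = 0.500000

Trapezoidal rule: (h/2)[f(x₀) + 2f(x₁) + 2f(x₂) + ... + f(xₙ)]

x_0 = 2.0000, f(x_0) = 7.000000, coefficient = 1
x_1 = 2.5000, f(x_1) = 8.000000, coefficient = 2
x_2 = 3.0000, f(x_2) = 9.000000, coefficient = 2
x_3 = 3.5000, f(x_3) = 10.000000, coefficient = 1

I ≈ (0.500000/2) × 51.000000 = 12.750000
Exact value: 12.750000
Error: 0.000000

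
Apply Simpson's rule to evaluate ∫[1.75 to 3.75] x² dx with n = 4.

f(x) = x²
a = 1.75, b = 3.75, n = 4
h = (b - a)/n = 0.500000

Simpson's rule: (h/3)[f(x₀) + 4f(x₁) + 2f(x₂) + ... + f(xₙ)]

x_0 = 1.7500, f(x_0) = 3.062500, coefficient = 1
x_1 = 2.2500, f(x_1) = 5.062500, coefficient = 4
x_2 = 2.7500, f(x_2) = 7.562500, coefficient = 2
x_3 = 3.2500, f(x_3) = 10.562500, coefficient = 4
x_4 = 3.7500, f(x_4) = 14.062500, coefficient = 1

I ≈ (0.500000/3) × 94.750000 = 15.791667
Exact value: 15.791667
Error: 0.000000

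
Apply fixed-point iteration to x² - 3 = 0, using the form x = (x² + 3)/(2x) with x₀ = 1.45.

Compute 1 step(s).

Equation: x² - 3 = 0
Fixed-point form: x = (x² + 3)/(2x)
x₀ = 1.45

x_1 = g(1.450000) = 1.759483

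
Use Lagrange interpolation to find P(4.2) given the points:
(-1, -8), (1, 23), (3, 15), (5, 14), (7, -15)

Lagrange interpolation formula:
P(x) = Σ yᵢ × Lᵢ(x)
where Lᵢ(x) = Π_{j≠i} (x - xⱼ)/(xᵢ - xⱼ)

L_0(4.2) = (4.2 - 1)/(-1 - 1) × (4.2 - 3)/(-1 - 3) × (4.2 - 5)/(-1 - 5) × (4.2 - 7)/(-1 - 7) = 0.022400
L_1(4.2) = (4.2 - (-1))/(1 - (-1)) × (4.2 - 3)/(1 - 3) × (4.2 - 5)/(1 - 5) × (4.2 - 7)/(1 - 7) = -0.145600
L_2(4.2) = (4.2 - (-1))/(3 - (-1)) × (4.2 - 1)/(3 - 1) × (4.2 - 5)/(3 - 5) × (4.2 - 7)/(3 - 7) = 0.582400
L_3(4.2) = (4.2 - (-1))/(5 - (-1)) × (4.2 - 1)/(5 - 1) × (4.2 - 3)/(5 - 3) × (4.2 - 7)/(5 - 7) = 0.582400
L_4(4.2) = (4.2 - (-1))/(7 - (-1)) × (4.2 - 1)/(7 - 1) × (4.2 - 3)/(7 - 3) × (4.2 - 5)/(7 - 5) = -0.041600

P(4.2) = (-8)×L_0(4.2) + 23×L_1(4.2) + 15×L_2(4.2) + 14×L_3(4.2) + (-15)×L_4(4.2)
P(4.2) = 13.985600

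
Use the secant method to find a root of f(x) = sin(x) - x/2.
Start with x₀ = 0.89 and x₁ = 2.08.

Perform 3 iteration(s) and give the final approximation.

f(x) = sin(x) - x/2
x₀ = 0.89, x₁ = 2.08

Secant formula: x_{n+1} = x_n - f(x_n)(x_n - x_{n-1})/(f(x_n) - f(x_{n-1}))

Iteration 1:
  f(0.890000) = 0.332072
  f(2.080000) = -0.166867
  x_2 = 2.080000 - (-0.166867)×(2.080000 - 0.890000)/(-0.166867 - 0.332072)
       = 1.682012
Iteration 2:
  f(2.080000) = -0.166867
  f(1.682012) = 0.152816
  x_3 = 1.682012 - 0.152816×(1.682012 - 2.080000)/(0.152816 - (-0.166867))
       = 1.872260
Iteration 3:
  f(1.682012) = 0.152816
  f(1.872260) = 0.018773
  x_4 = 1.872260 - 0.018773×(1.872260 - 1.682012)/(0.018773 - 0.152816)
       = 1.898905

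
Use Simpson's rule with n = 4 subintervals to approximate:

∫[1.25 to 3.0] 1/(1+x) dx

f(x) = 1/(1+x)
a = 1.25, b = 3.0, n = 4
h = (b - a)/n = 0.437500

Simpson's rule: (h/3)[f(x₀) + 4f(x₁) + 2f(x₂) + ... + f(xₙ)]

x_0 = 1.2500, f(x_0) = 0.444444, coefficient = 1
x_1 = 1.6875, f(x_1) = 0.372093, coefficient = 4
x_2 = 2.1250, f(x_2) = 0.320000, coefficient = 2
x_3 = 2.5625, f(x_3) = 0.280702, coefficient = 4
x_4 = 3.0000, f(x_4) = 0.250000, coefficient = 1

I ≈ (0.437500/3) × 3.945624 = 0.575403
Exact value: 0.575364
Error: 0.000039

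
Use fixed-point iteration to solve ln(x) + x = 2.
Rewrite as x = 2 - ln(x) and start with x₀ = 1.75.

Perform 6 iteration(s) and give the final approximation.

Equation: ln(x) + x = 2
Fixed-point form: x = 2 - ln(x)
x₀ = 1.75

x_1 = g(1.750000) = 1.440384
x_2 = g(1.440384) = 1.635090
x_3 = g(1.635090) = 1.508302
x_4 = g(1.508302) = 1.589015
x_5 = g(1.589015) = 1.536885
x_6 = g(1.536885) = 1.570242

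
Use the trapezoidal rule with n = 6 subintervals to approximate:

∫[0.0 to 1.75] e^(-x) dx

f(x) = e^(-x)
a = 0.0, b = 1.75, n = 6
h = (b - a)/n = 0.291667

Trapezoidal rule: (h/2)[f(x₀) + 2f(x₁) + 2f(x₂) + ... + f(xₙ)]

x_0 = 0.0000, f(x_0) = 1.000000, coefficient = 1
x_1 = 0.2917, f(x_1) = 0.747018, coefficient = 2
x_2 = 0.5833, f(x_2) = 0.558035, coefficient = 2
x_3 = 0.8750, f(x_3) = 0.416862, coefficient = 2
x_4 = 1.1667, f(x_4) = 0.311403, coefficient = 2
x_5 = 1.4583, f(x_5) = 0.232624, coefficient = 2
x_6 = 1.7500, f(x_6) = 0.173774, coefficient = 1

I ≈ (0.291667/2) × 5.705657 = 0.832075
Exact value: 0.826226
Error: 0.005849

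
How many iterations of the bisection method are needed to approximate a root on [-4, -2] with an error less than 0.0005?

We need (b-a)/2^n ≤ 0.0005
(-2 - (-4))/2^n ≤ 0.0005
2/2^n ≤ 0.0005
2^n ≥ 4000
n ≥ log₂(4000) = 11.97
n ≥ 12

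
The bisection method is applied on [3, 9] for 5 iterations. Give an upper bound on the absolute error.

Bisection error bound: |error| ≤ (b-a)/2^n
|error| ≤ (9 - 3)/2^5 = 6/2^5
|error| ≤ 0.1875000000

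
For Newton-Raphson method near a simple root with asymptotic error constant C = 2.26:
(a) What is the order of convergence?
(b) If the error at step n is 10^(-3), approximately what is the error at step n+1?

(a) Newton-Raphson has quadratic (order 2) convergence near simple roots.
    This means |e_{n+1}| ≈ C|e_n|².

(b) With |e_n| = 10^(-3) and C = 2.26:
    |e_{n+1}| ≈ 2.26 × (10^(-3))² = 2.26 × 10^(-6)

(a) 2 (quadratic); (b) |e_{n+1}| ≈ 2.260e-06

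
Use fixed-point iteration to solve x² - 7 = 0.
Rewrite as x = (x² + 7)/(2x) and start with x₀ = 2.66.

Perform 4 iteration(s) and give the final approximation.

Equation: x² - 7 = 0
Fixed-point form: x = (x² + 7)/(2x)
x₀ = 2.66

x_1 = g(2.660000) = 2.645789
x_2 = g(2.645789) = 2.645751
x_3 = g(2.645751) = 2.645751
x_4 = g(2.645751) = 2.645751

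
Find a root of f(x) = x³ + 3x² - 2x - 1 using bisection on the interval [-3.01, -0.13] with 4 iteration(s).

f(x) = x³ + 3x² - 2x - 1
Initial interval: [-3.01, -0.13]

Iteration 1:
  c_1 = (-3.010000 + (-0.130000))/2 = -1.570000
  f(c_1) = f(-1.570000) = 5.664807
  f(a) × f(c) ≥ 0, new interval: [-1.570000, -0.130000]
Iteration 2:
  c_2 = (-1.570000 + (-0.130000))/2 = -0.850000
  f(c_2) = f(-0.850000) = 2.253375
  f(a) × f(c) ≥ 0, new interval: [-0.850000, -0.130000]
Iteration 3:
  c_3 = (-0.850000 + (-0.130000))/2 = -0.490000
  f(c_3) = f(-0.490000) = 0.582651
  f(a) × f(c) ≥ 0, new interval: [-0.490000, -0.130000]
Iteration 4:
  c_4 = (-0.490000 + (-0.130000))/2 = -0.310000
  f(c_4) = f(-0.310000) = -0.121491
  f(a) × f(c) < 0, new interval: [-0.490000, -0.310000]

After 4 iteration(s), the approximation is c_4 = -0.310000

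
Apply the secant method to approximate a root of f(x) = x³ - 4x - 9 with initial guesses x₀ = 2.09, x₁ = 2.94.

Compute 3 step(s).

f(x) = x³ - 4x - 9
x₀ = 2.09, x₁ = 2.94

Secant formula: x_{n+1} = x_n - f(x_n)(x_n - x_{n-1})/(f(x_n) - f(x_{n-1}))

Iteration 1:
  f(2.090000) = -8.230671
  f(2.940000) = 4.652184
  x_2 = 2.940000 - 4.652184×(2.940000 - 2.090000)/(4.652184 - (-8.230671))
       = 2.633053
Iteration 2:
  f(2.940000) = 4.652184
  f(2.633053) = -1.277343
  x_3 = 2.633053 - (-1.277343)×(2.633053 - 2.940000)/(-1.277343 - 4.652184)
       = 2.699176
Iteration 3:
  f(2.633053) = -1.277343
  f(2.699176) = -0.131727
  x_4 = 2.699176 - (-0.131727)×(2.699176 - 2.633053)/(-0.131727 - (-1.277343))
       = 2.706779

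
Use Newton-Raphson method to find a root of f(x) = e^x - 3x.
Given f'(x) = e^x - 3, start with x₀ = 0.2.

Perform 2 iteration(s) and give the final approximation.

f(x) = e^x - 3x
f'(x) = e^x - 3
x₀ = 0.2

Newton-Raphson formula: x_{n+1} = x_n - f(x_n)/f'(x_n)

Iteration 1:
  f(0.200000) = 0.621403
  f'(0.200000) = -1.778597
  x_1 = 0.200000 - 0.621403/(-1.778597) = 0.549378
Iteration 2:
  f(0.549378) = 0.084041
  f'(0.549378) = -1.267825
  x_2 = 0.549378 - 0.084041/(-1.267825) = 0.615666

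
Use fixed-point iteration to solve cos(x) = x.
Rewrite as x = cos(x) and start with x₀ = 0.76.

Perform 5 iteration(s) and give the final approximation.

Equation: cos(x) = x
Fixed-point form: x = cos(x)
x₀ = 0.76

x_1 = g(0.760000) = 0.724836
x_2 = g(0.724836) = 0.748608
x_3 = g(0.748608) = 0.732637
x_4 = g(0.732637) = 0.743413
x_5 = g(0.743413) = 0.736163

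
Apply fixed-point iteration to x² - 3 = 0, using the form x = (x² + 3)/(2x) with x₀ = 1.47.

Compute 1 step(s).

Equation: x² - 3 = 0
Fixed-point form: x = (x² + 3)/(2x)
x₀ = 1.47

x_1 = g(1.470000) = 1.755408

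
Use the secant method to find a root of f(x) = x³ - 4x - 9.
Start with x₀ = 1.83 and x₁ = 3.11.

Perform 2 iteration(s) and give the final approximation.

f(x) = x³ - 4x - 9
x₀ = 1.83, x₁ = 3.11

Secant formula: x_{n+1} = x_n - f(x_n)(x_n - x_{n-1})/(f(x_n) - f(x_{n-1}))

Iteration 1:
  f(1.830000) = -10.191513
  f(3.110000) = 8.640231
  x_2 = 3.110000 - 8.640231×(3.110000 - 1.830000)/(8.640231 - (-10.191513))
       = 2.522721
Iteration 2:
  f(3.110000) = 8.640231
  f(2.522721) = -3.035988
  x_3 = 2.522721 - (-3.035988)×(2.522721 - 3.110000)/(-3.035988 - 8.640231)
       = 2.675422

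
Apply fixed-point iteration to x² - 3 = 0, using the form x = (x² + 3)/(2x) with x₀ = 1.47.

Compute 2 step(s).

Equation: x² - 3 = 0
Fixed-point form: x = (x² + 3)/(2x)
x₀ = 1.47

x_1 = g(1.470000) = 1.755408
x_2 = g(1.755408) = 1.732206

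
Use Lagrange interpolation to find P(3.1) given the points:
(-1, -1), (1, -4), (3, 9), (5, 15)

Lagrange interpolation formula:
P(x) = Σ yᵢ × Lᵢ(x)
where Lᵢ(x) = Π_{j≠i} (x - xⱼ)/(xᵢ - xⱼ)

L_0(3.1) = (3.1 - 1)/(-1 - 1) × (3.1 - 3)/(-1 - 3) × (3.1 - 5)/(-1 - 5) = 0.008313
L_1(3.1) = (3.1 - (-1))/(1 - (-1)) × (3.1 - 3)/(1 - 3) × (3.1 - 5)/(1 - 5) = -0.048688
L_2(3.1) = (3.1 - (-1))/(3 - (-1)) × (3.1 - 1)/(3 - 1) × (3.1 - 5)/(3 - 5) = 1.022437
L_3(3.1) = (3.1 - (-1))/(5 - (-1)) × (3.1 - 1)/(5 - 1) × (3.1 - 3)/(5 - 3) = 0.017938

P(3.1) = (-1)×L_0(3.1) + (-4)×L_1(3.1) + 9×L_2(3.1) + 15×L_3(3.1)
P(3.1) = 9.657438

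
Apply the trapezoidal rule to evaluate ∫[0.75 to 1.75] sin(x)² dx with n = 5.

f(x) = sin(x)²
a = 0.75, b = 1.75, n = 5
h = (b - a)/n = 0.200000

Trapezoidal rule: (h/2)[f(x₀) + 2f(x₁) + 2f(x₂) + ... + f(xₙ)]

x_0 = 0.7500, f(x_0) = 0.464631, coefficient = 1
x_1 = 0.9500, f(x_1) = 0.661645, coefficient = 2
x_2 = 1.1500, f(x_2) = 0.833138, coefficient = 2
x_3 = 1.3500, f(x_3) = 0.952036, coefficient = 2
x_4 = 1.5500, f(x_4) = 0.999568, coefficient = 2
x_5 = 1.7500, f(x_5) = 0.968228, coefficient = 1

I ≈ (0.200000/2) × 8.325633 = 0.832563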